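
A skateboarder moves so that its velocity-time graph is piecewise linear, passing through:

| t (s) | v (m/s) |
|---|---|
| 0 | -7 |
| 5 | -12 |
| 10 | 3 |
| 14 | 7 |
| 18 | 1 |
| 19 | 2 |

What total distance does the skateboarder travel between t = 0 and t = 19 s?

110.5 m

Total distance travelled is ∫|v| dt — sum the magnitudes of each area piece.
0–5 s: |½(-7 + -12)(5)| = 47.5 m
5–10 s: v = 0 at t = 9 s; triangle areas 24 + 1.5 = 25.5 m
10–14 s: |½(3 + 7)(4)| = 20 m
14–18 s: |½(7 + 1)(4)| = 16 m
18–19 s: |½(1 + 2)(1)| = 1.5 m
Total distance = 110.5 m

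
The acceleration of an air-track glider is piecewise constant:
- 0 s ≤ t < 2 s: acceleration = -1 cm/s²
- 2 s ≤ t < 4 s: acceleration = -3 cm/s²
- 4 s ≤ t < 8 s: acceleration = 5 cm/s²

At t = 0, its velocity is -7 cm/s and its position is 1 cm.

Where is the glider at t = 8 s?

On each constant-a segment, Δv = aΔt and Δx = v₀Δt + ½aΔt²; chain segment to segment.
0–2 s: v starts -7 cm/s; Δx = -7·2 + ½·-1·2² = -16 cm; v ends -9 cm/s.
2–4 s: v starts -9 cm/s; Δx = -9·2 + ½·-3·2² = -24 cm; v ends -15 cm/s.
4–8 s: v starts -15 cm/s; Δx = -15·4 + ½·5·4² = -20 cm; v ends 5 cm/s.
x(8) = 1 + Σ Δx = -59 cm.

-59 cm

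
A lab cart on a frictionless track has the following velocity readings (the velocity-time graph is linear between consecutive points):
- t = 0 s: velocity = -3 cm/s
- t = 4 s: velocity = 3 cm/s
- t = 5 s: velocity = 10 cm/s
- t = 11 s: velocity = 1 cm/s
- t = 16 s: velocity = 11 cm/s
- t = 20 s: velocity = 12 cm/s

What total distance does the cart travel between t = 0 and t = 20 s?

121.5 cm

Total distance travelled is ∫|v| dt — sum the magnitudes of each area piece.
0–4 s: v = 0 at t = 2 s; triangle areas 3 + 3 = 6 cm
4–5 s: |½(3 + 10)(1)| = 6.5 cm
5–11 s: |½(10 + 1)(6)| = 33 cm
11–16 s: |½(1 + 11)(5)| = 30 cm
16–20 s: |½(11 + 12)(4)| = 46 cm
Total distance = 121.5 cm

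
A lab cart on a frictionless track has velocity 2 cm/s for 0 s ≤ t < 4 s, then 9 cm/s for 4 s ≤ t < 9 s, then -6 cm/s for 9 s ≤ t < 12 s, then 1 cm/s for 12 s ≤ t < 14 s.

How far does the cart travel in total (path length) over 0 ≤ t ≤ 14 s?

73 cm

Distance (not displacement) is the total path length: add the absolute areas under v-t.
0–4 s: |2| × 4 = 8 cm
4–9 s: |9| × 5 = 45 cm
9–12 s: |-6| × 3 = 18 cm
12–14 s: |1| × 2 = 2 cm
Total distance = 73 cm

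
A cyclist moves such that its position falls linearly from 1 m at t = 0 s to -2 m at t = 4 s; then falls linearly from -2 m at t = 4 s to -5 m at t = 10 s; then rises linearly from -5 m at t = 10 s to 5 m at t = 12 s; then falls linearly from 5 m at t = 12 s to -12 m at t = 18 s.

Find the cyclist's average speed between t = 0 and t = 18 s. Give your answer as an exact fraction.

Average speed = (total path length)/(elapsed time); on a piecewise-linear x-t graph the path length is Σ|Δx|.
0–4 s: |Δx| = |-2 − 1| = 3 m
4–10 s: |Δx| = |-5 − -2| = 3 m
10–12 s: |Δx| = |5 − -5| = 10 m
12–18 s: |Δx| = |-12 − 5| = 17 m
Total path = 33 m; average speed = 33/18 = 11/6 m/s.

11/6 m/s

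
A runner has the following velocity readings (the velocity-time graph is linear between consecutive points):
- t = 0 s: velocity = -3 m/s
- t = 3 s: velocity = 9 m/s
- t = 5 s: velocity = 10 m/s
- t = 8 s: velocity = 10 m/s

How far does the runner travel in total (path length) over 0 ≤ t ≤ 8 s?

Total distance travelled is ∫|v| dt — sum the magnitudes of each area piece.
0–3 s: v = 0 at t = 0.75 s; triangle areas 1.125 + 10.125 = 11.25 m
3–5 s: |½(9 + 10)(2)| = 19 m
5–8 s: |10| × 3 = 30 m
Total distance = 60.25 m

60.25 m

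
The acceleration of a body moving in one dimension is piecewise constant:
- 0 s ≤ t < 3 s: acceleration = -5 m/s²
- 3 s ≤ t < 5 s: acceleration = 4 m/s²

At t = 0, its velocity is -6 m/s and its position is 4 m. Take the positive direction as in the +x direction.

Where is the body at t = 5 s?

-70.5 m

On each constant-a segment, Δv = aΔt and Δx = v₀Δt + ½aΔt²; chain segment to segment.
0–3 s: v starts -6 m/s; Δx = -6·3 + ½·-5·3² = -40.5 m; v ends -21 m/s.
3–5 s: v starts -21 m/s; Δx = -21·2 + ½·4·2² = -34 m; v ends -13 m/s.
x(5) = 4 + Σ Δx = -70.5 m.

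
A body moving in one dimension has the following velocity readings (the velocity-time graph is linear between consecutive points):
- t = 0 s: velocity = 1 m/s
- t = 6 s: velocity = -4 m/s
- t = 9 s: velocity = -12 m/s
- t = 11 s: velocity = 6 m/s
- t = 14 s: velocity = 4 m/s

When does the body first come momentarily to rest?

t = 1.2 s

v changes sign on 0–6 s (from 1 to -4); the graph is linear there, so v = 0 at t = 0 + (-1)·(6 − 0)/(-4 − 1) = 1.2 s.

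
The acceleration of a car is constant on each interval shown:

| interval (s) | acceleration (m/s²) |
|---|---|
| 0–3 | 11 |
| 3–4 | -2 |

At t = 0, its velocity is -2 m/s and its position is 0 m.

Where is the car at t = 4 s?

73.5 m

On each constant-a segment, Δv = aΔt and Δx = v₀Δt + ½aΔt²; chain segment to segment.
0–3 s: v starts -2 m/s; Δx = -2·3 + ½·11·3² = 43.5 m; v ends 31 m/s.
3–4 s: v starts 31 m/s; Δx = 31·1 + ½·-2·1² = 30 m; v ends 29 m/s.
x(4) = 0 + Σ Δx = 73.5 m.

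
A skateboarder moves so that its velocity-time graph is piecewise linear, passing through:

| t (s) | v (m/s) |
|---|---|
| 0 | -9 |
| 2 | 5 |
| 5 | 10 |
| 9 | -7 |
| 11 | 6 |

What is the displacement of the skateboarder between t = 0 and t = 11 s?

Displacement is the signed area under the v-t curve.
0–2 s: ½(-9 + 5)(2) = -4 m
2–5 s: ½(5 + 10)(3) = 22.5 m
5–9 s: ½(10 + -7)(4) = 6 m
9–11 s: ½(-7 + 6)(2) = -1 m
Net displacement = 23.5 m

23.5 m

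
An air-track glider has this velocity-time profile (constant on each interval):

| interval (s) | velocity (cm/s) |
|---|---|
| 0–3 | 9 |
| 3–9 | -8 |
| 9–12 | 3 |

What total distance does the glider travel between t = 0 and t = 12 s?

84 cm

Total distance travelled is ∫|v| dt — sum the magnitudes of each area piece.
0–3 s: |9| × 3 = 27 cm
3–9 s: |-8| × 6 = 48 cm
9–12 s: |3| × 3 = 9 cm
Total distance = 84 cm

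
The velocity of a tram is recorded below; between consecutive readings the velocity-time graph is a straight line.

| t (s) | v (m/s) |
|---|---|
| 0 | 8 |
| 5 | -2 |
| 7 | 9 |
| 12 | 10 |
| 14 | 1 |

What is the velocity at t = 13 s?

On 12–14 s the graph is linear from 10 to 1 m/s: v(13) = 10 + (1 − 10)·(13 − 12)/(14 − 12) = 5.5 m/s.

5.5 m/s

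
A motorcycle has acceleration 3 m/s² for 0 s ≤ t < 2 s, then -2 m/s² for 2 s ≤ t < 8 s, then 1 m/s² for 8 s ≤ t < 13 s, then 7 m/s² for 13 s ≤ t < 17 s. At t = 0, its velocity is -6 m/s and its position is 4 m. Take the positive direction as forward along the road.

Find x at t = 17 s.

-57.5 m

On each constant-a segment, Δv = aΔt and Δx = v₀Δt + ½aΔt²; chain segment to segment.
0–2 s: v starts -6 m/s; Δx = -6·2 + ½·3·2² = -6 m; v ends 0 m/s.
2–8 s: v starts 0 m/s; Δx = 0·6 + ½·-2·6² = -36 m; v ends -12 m/s.
8–13 s: v starts -12 m/s; Δx = -12·5 + ½·1·5² = -47.5 m; v ends -7 m/s.
13–17 s: v starts -7 m/s; Δx = -7·4 + ½·7·4² = 28 m; v ends 21 m/s.
x(17) = 4 + Σ Δx = -57.5 m.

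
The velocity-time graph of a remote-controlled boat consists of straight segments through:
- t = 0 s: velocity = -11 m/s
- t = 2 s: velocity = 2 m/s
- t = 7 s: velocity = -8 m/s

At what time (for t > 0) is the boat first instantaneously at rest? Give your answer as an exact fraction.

v changes sign on 0–2 s (from -11 to 2); the graph is linear there, so v = 0 at t = 0 + (11)·(2 − 0)/(2 − -11) = 22/13 s.

t = 22/13 s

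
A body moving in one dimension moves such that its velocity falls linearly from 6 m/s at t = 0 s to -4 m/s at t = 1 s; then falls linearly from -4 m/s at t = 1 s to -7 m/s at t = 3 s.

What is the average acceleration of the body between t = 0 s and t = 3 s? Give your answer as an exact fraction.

Average acceleration = Δv/Δt = (-7 − 6)/(3 − 0) = -13/3 m/s².

-13/3 m/s²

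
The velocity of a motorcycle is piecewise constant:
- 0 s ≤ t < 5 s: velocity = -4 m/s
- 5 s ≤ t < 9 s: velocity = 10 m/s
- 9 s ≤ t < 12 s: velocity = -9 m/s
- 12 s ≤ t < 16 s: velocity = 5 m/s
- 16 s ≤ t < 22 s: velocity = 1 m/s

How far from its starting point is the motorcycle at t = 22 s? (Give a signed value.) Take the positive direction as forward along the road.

19 m

Net displacement equals the area under the velocity-time graph (areas below the axis count negative).
0–5 s: -4 × 5 = -20 m
5–9 s: 10 × 4 = 40 m
9–12 s: -9 × 3 = -27 m
12–16 s: 5 × 4 = 20 m
16–22 s: 1 × 6 = 6 m
Net displacement = 19 m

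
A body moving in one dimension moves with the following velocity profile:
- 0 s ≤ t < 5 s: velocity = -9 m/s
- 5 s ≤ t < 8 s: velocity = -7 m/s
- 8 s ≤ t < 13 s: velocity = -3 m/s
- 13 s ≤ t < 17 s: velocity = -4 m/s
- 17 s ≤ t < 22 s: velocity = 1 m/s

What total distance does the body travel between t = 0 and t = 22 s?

Distance (not displacement) is the total path length: add the absolute areas under v-t.
0–5 s: |-9| × 5 = 45 m
5–8 s: |-7| × 3 = 21 m
8–13 s: |-3| × 5 = 15 m
13–17 s: |-4| × 4 = 16 m
17–22 s: |1| × 5 = 5 m
Total distance = 102 m

102 m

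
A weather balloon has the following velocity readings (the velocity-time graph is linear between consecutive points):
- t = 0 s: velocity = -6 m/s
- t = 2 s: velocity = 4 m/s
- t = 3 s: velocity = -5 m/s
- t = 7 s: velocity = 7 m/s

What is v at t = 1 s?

-1 m/s

On 0–2 s the graph is linear from -6 to 4 m/s: v(1) = -6 + (4 − -6)·(1 − 0)/(2 − 0) = -1 m/s.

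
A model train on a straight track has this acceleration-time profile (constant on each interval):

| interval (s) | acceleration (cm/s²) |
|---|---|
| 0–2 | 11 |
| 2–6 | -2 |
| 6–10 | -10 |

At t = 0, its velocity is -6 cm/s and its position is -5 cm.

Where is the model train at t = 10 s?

5 cm

On each constant-a segment, Δv = aΔt and Δx = v₀Δt + ½aΔt²; chain segment to segment.
0–2 s: v starts -6 cm/s; Δx = -6·2 + ½·11·2² = 10 cm; v ends 16 cm/s.
2–6 s: v starts 16 cm/s; Δx = 16·4 + ½·-2·4² = 48 cm; v ends 8 cm/s.
6–10 s: v starts 8 cm/s; Δx = 8·4 + ½·-10·4² = -48 cm; v ends -32 cm/s.
x(10) = -5 + Σ Δx = 5 cm.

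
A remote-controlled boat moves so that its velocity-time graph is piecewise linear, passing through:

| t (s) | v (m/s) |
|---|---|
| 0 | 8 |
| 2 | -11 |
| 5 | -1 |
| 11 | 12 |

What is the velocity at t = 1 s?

-1.5 m/s

On 0–2 s the graph is linear from 8 to -11 m/s: v(1) = 8 + (-11 − 8)·(1 − 0)/(2 − 0) = -1.5 m/s.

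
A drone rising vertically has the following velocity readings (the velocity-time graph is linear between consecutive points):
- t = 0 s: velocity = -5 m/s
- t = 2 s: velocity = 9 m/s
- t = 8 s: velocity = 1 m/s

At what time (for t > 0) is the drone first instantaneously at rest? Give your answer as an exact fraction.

v changes sign on 0–2 s (from -5 to 9); the graph is linear there, so v = 0 at t = 0 + (5)·(2 − 0)/(9 − -5) = 5/7 s.

t = 5/7 s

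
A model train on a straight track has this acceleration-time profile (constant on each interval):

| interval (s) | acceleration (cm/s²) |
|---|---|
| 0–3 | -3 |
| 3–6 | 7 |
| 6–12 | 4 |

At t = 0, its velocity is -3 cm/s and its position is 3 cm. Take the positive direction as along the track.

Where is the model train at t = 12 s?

On each constant-a segment, Δv = aΔt and Δx = v₀Δt + ½aΔt²; chain segment to segment.
0–3 s: v starts -3 cm/s; Δx = -3·3 + ½·-3·3² = -22.5 cm; v ends -12 cm/s.
3–6 s: v starts -12 cm/s; Δx = -12·3 + ½·7·3² = -4.5 cm; v ends 9 cm/s.
6–12 s: v starts 9 cm/s; Δx = 9·6 + ½·4·6² = 126 cm; v ends 33 cm/s.
x(12) = 3 + Σ Δx = 102 cm.

102 cm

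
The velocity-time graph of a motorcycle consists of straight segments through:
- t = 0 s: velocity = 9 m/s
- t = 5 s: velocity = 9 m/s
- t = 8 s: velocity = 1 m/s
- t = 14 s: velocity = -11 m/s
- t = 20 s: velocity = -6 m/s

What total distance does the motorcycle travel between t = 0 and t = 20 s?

141.5 m

Distance (not displacement) is the total path length: add the absolute areas under v-t.
0–5 s: |9| × 5 = 45 m
5–8 s: |½(9 + 1)(3)| = 15 m
8–14 s: v = 0 at t = 8.5 s; triangle areas 0.25 + 30.25 = 30.5 m
14–20 s: |½(-11 + -6)(6)| = 51 m
Total distance = 141.5 m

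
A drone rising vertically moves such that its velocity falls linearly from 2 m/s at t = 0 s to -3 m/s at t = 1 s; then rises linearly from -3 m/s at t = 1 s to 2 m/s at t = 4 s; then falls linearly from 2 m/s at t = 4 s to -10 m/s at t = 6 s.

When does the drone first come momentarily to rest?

v changes sign on 0–1 s (from 2 to -3); the graph is linear there, so v = 0 at t = 0 + (-2)·(1 − 0)/(-3 − 2) = 0.4 s.

t = 0.4 s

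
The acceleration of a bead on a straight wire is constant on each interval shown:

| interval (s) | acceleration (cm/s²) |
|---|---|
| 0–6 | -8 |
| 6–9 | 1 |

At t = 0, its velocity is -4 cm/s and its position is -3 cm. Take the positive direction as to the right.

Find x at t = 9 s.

On each constant-a segment, Δv = aΔt and Δx = v₀Δt + ½aΔt²; chain segment to segment.
0–6 s: v starts -4 cm/s; Δx = -4·6 + ½·-8·6² = -168 cm; v ends -52 cm/s.
6–9 s: v starts -52 cm/s; Δx = -52·3 + ½·1·3² = -151.5 cm; v ends -49 cm/s.
x(9) = -3 + Σ Δx = -322.5 cm.

-322.5 cm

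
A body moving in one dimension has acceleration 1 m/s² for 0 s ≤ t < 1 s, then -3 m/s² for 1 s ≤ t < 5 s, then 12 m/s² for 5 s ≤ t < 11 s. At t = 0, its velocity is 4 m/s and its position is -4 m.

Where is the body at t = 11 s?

On each constant-a segment, Δv = aΔt and Δx = v₀Δt + ½aΔt²; chain segment to segment.
0–1 s: v starts 4 m/s; Δx = 4·1 + ½·1·1² = 4.5 m; v ends 5 m/s.
1–5 s: v starts 5 m/s; Δx = 5·4 + ½·-3·4² = -4 m; v ends -7 m/s.
5–11 s: v starts -7 m/s; Δx = -7·6 + ½·12·6² = 174 m; v ends 65 m/s.
x(11) = -4 + Σ Δx = 170.5 m.

170.5 m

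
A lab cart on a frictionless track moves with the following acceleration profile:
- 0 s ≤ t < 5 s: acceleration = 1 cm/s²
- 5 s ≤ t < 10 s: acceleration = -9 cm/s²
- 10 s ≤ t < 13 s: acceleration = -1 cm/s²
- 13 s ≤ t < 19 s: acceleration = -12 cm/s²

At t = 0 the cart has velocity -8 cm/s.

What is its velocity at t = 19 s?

Δv equals the area under the a-t graph; then v = v₀ + Δv.
0–5 s: 1 × 5 = 5 cm/s
5–10 s: -9 × 5 = -45 cm/s
10–13 s: -1 × 3 = -3 cm/s
13–19 s: -12 × 6 = -72 cm/s
Δv = -115 cm/s, so v(19) = -8 + (-115) = -123 cm/s.

-123 cm/s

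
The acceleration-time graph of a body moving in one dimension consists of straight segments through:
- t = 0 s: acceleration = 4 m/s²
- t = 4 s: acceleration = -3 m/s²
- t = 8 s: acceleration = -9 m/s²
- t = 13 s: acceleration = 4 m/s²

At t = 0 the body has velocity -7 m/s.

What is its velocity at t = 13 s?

Δv equals the area under the a-t graph; then v = v₀ + Δv.
0–4 s: ½(4 + -3)(4) = 2 m/s
4–8 s: ½(-3 + -9)(4) = -24 m/s
8–13 s: ½(-9 + 4)(5) = -12.5 m/s
Δv = -34.5 m/s, so v(13) = -7 + (-34.5) = -41.5 m/s.

-41.5 m/s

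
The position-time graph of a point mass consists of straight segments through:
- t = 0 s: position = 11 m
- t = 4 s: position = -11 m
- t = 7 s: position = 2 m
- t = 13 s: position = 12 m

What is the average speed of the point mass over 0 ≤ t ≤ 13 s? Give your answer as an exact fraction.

Average speed = (total path length)/(elapsed time); on a piecewise-linear x-t graph the path length is Σ|Δx|.
0–4 s: |Δx| = |-11 − 11| = 22 m
4–7 s: |Δx| = |2 − -11| = 13 m
7–13 s: |Δx| = |12 − 2| = 10 m
Total path = 45 m; average speed = 45/13 = 45/13 m/s.

45/13 m/s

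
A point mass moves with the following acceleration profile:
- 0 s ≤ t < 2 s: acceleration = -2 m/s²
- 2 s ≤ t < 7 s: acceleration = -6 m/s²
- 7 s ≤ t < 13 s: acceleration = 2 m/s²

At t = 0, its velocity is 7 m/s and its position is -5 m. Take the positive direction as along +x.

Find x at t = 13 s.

-181 m

On each constant-a segment, Δv = aΔt and Δx = v₀Δt + ½aΔt²; chain segment to segment.
0–2 s: v starts 7 m/s; Δx = 7·2 + ½·-2·2² = 10 m; v ends 3 m/s.
2–7 s: v starts 3 m/s; Δx = 3·5 + ½·-6·5² = -60 m; v ends -27 m/s.
7–13 s: v starts -27 m/s; Δx = -27·6 + ½·2·6² = -126 m; v ends -15 m/s.
x(13) = -5 + Σ Δx = -181 m.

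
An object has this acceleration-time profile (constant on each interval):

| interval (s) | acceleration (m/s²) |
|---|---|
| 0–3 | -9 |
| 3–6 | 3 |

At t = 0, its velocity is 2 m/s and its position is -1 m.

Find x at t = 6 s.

-97 m

On each constant-a segment, Δv = aΔt and Δx = v₀Δt + ½aΔt²; chain segment to segment.
0–3 s: v starts 2 m/s; Δx = 2·3 + ½·-9·3² = -34.5 m; v ends -25 m/s.
3–6 s: v starts -25 m/s; Δx = -25·3 + ½·3·3² = -61.5 m; v ends -16 m/s.
x(6) = -1 + Σ Δx = -97 m.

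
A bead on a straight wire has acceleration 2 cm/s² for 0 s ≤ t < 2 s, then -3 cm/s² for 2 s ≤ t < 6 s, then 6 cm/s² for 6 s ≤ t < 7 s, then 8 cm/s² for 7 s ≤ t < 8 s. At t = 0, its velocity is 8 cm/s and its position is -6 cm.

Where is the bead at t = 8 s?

On each constant-a segment, Δv = aΔt and Δx = v₀Δt + ½aΔt²; chain segment to segment.
0–2 s: v starts 8 cm/s; Δx = 8·2 + ½·2·2² = 20 cm; v ends 12 cm/s.
2–6 s: v starts 12 cm/s; Δx = 12·4 + ½·-3·4² = 24 cm; v ends 0 cm/s.
6–7 s: v starts 0 cm/s; Δx = 0·1 + ½·6·1² = 3 cm; v ends 6 cm/s.
7–8 s: v starts 6 cm/s; Δx = 6·1 + ½·8·1² = 10 cm; v ends 14 cm/s.
x(8) = -6 + Σ Δx = 51 cm.

51 cm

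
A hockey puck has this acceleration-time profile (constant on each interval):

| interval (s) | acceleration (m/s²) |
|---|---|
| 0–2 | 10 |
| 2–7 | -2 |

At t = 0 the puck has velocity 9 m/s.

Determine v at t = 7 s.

19 m/s

Δv equals the area under the a-t graph; then v = v₀ + Δv.
0–2 s: 10 × 2 = 20 m/s
2–7 s: -2 × 5 = -10 m/s
Δv = 10 m/s, so v(7) = 9 + (10) = 19 m/s.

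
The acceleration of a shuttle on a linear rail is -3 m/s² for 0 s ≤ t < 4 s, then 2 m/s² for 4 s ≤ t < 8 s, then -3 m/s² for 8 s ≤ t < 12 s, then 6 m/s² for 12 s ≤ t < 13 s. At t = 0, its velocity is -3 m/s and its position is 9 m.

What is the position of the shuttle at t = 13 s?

On each constant-a segment, Δv = aΔt and Δx = v₀Δt + ½aΔt²; chain segment to segment.
0–4 s: v starts -3 m/s; Δx = -3·4 + ½·-3·4² = -36 m; v ends -15 m/s.
4–8 s: v starts -15 m/s; Δx = -15·4 + ½·2·4² = -44 m; v ends -7 m/s.
8–12 s: v starts -7 m/s; Δx = -7·4 + ½·-3·4² = -52 m; v ends -19 m/s.
12–13 s: v starts -19 m/s; Δx = -19·1 + ½·6·1² = -16 m; v ends -13 m/s.
x(13) = 9 + Σ Δx = -139 m.

-139 m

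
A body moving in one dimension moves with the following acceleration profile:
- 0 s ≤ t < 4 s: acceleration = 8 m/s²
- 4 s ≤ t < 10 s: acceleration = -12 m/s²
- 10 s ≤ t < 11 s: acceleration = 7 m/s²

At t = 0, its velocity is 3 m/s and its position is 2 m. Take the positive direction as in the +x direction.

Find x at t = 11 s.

38.5 m

On each constant-a segment, Δv = aΔt and Δx = v₀Δt + ½aΔt²; chain segment to segment.
0–4 s: v starts 3 m/s; Δx = 3·4 + ½·8·4² = 76 m; v ends 35 m/s.
4–10 s: v starts 35 m/s; Δx = 35·6 + ½·-12·6² = -6 m; v ends -37 m/s.
10–11 s: v starts -37 m/s; Δx = -37·1 + ½·7·1² = -33.5 m; v ends -30 m/s.
x(11) = 2 + Σ Δx = 38.5 m.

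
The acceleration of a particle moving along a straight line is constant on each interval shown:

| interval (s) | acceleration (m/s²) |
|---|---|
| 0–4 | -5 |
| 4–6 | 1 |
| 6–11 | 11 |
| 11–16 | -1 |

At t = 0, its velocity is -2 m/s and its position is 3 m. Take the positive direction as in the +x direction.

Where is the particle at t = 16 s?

On each constant-a segment, Δv = aΔt and Δx = v₀Δt + ½aΔt²; chain segment to segment.
0–4 s: v starts -2 m/s; Δx = -2·4 + ½·-5·4² = -48 m; v ends -22 m/s.
4–6 s: v starts -22 m/s; Δx = -22·2 + ½·1·2² = -42 m; v ends -20 m/s.
6–11 s: v starts -20 m/s; Δx = -20·5 + ½·11·5² = 37.5 m; v ends 35 m/s.
11–16 s: v starts 35 m/s; Δx = 35·5 + ½·-1·5² = 162.5 m; v ends 30 m/s.
x(16) = 3 + Σ Δx = 113 m.

113 m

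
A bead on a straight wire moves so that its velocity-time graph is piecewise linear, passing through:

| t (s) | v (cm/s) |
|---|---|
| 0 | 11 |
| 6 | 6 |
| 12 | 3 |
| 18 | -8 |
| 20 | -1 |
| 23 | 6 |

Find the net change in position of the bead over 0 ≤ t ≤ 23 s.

Displacement is the signed area under the v-t curve.
0–6 s: ½(11 + 6)(6) = 51 cm
6–12 s: ½(6 + 3)(6) = 27 cm
12–18 s: ½(3 + -8)(6) = -15 cm
18–20 s: ½(-8 + -1)(2) = -9 cm
20–23 s: ½(-1 + 6)(3) = 7.5 cm
Net displacement = 61.5 cm

61.5 cm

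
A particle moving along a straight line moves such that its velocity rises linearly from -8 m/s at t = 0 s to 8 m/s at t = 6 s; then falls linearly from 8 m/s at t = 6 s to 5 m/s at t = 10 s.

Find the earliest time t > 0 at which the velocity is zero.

v changes sign on 0–6 s (from -8 to 8); the graph is linear there, so v = 0 at t = 0 + (8)·(6 − 0)/(8 − -8) = 3 s.

t = 3 s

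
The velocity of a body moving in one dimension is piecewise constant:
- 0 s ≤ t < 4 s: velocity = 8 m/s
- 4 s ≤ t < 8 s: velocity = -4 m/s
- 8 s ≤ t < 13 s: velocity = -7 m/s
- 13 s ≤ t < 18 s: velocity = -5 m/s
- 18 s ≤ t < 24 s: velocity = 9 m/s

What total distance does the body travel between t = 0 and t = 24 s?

Total distance travelled is ∫|v| dt — sum the magnitudes of each area piece.
0–4 s: |8| × 4 = 32 m
4–8 s: |-4| × 4 = 16 m
8–13 s: |-7| × 5 = 35 m
13–18 s: |-5| × 5 = 25 m
18–24 s: |9| × 6 = 54 m
Total distance = 162 m

162 m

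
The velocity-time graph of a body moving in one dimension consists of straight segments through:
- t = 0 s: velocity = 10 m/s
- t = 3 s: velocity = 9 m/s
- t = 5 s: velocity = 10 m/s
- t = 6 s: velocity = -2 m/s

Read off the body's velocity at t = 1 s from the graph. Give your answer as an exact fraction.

29/3 m/s

On 0–3 s the graph is linear from 10 to 9 m/s: v(1) = 10 + (9 − 10)·(1 − 0)/(3 − 0) = 29/3 m/s.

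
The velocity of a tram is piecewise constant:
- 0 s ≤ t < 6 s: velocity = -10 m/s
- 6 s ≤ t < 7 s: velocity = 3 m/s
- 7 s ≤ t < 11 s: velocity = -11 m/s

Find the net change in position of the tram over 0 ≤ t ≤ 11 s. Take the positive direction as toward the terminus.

Displacement is the signed area under the v-t curve.
0–6 s: -10 × 6 = -60 m
6–7 s: 3 × 1 = 3 m
7–11 s: -11 × 4 = -44 m
Net displacement = -101 m

-101 m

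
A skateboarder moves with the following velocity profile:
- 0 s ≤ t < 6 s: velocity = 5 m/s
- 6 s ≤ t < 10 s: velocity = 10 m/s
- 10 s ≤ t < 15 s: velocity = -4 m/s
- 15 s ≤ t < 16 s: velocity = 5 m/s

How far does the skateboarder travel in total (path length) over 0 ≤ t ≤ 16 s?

Distance (not displacement) is the total path length: add the absolute areas under v-t.
0–6 s: |5| × 6 = 30 m
6–10 s: |10| × 4 = 40 m
10–15 s: |-4| × 5 = 20 m
15–16 s: |5| × 1 = 5 m
Total distance = 95 m

95 m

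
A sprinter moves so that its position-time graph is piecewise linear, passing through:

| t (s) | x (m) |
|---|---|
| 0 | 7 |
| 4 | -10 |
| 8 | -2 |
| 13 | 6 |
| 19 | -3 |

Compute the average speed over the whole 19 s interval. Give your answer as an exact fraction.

42/19 m/s

Average speed = (total path length)/(elapsed time); on a piecewise-linear x-t graph the path length is Σ|Δx|.
0–4 s: |Δx| = |-10 − 7| = 17 m
4–8 s: |Δx| = |-2 − -10| = 8 m
8–13 s: |Δx| = |6 − -2| = 8 m
13–19 s: |Δx| = |-3 − 6| = 9 m
Total path = 42 m; average speed = 42/19 = 42/19 m/s.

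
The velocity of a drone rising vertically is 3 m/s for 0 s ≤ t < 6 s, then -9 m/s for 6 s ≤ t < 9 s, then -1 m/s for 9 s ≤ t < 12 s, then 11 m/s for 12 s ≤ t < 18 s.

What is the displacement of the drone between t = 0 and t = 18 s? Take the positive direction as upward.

54 m

Net displacement equals the area under the velocity-time graph (areas below the axis count negative).
0–6 s: 3 × 6 = 18 m
6–9 s: -9 × 3 = -27 m
9–12 s: -1 × 3 = -3 m
12–18 s: 11 × 6 = 66 m
Net displacement = 54 m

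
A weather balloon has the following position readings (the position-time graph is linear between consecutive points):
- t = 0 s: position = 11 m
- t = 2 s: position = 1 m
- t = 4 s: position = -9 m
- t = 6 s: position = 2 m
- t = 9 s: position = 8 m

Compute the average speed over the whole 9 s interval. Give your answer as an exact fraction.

37/9 m/s

Average speed = (total path length)/(elapsed time); on a piecewise-linear x-t graph the path length is Σ|Δx|.
0–2 s: |Δx| = |1 − 11| = 10 m
2–4 s: |Δx| = |-9 − 1| = 10 m
4–6 s: |Δx| = |2 − -9| = 11 m
6–9 s: |Δx| = |8 − 2| = 6 m
Total path = 37 m; average speed = 37/9 = 37/9 m/s.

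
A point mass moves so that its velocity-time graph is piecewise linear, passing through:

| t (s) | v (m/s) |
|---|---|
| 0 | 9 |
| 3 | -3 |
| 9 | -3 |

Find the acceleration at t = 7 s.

0 m/s²

Acceleration is the slope of the v-t graph on 3–9 s: (-3 − -3)/(9 − 3) = 0 m/s².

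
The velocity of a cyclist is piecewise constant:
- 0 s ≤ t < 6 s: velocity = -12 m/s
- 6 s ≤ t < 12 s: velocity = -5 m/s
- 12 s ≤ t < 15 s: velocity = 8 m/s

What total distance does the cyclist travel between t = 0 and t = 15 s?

Total distance travelled is ∫|v| dt — sum the magnitudes of each area piece.
0–6 s: |-12| × 6 = 72 m
6–12 s: |-5| × 6 = 30 m
12–15 s: |8| × 3 = 24 m
Total distance = 126 m

126 m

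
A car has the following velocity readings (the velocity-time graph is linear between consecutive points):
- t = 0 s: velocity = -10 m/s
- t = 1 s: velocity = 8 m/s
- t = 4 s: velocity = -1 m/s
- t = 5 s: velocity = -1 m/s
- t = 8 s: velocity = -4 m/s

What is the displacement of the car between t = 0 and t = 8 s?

Displacement is the signed area under the v-t curve.
0–1 s: ½(-10 + 8)(1) = -1 m
1–4 s: ½(8 + -1)(3) = 10.5 m
4–5 s: -1 × 1 = -1 m
5–8 s: ½(-1 + -4)(3) = -7.5 m
Net displacement = 1 m

1 m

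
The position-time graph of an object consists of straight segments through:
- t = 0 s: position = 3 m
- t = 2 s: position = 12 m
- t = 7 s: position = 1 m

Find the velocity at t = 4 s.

Velocity is the slope of the x-t graph on 2–7 s: (1 − 12)/(7 − 2) = -2.2 m/s.

-2.2 m/s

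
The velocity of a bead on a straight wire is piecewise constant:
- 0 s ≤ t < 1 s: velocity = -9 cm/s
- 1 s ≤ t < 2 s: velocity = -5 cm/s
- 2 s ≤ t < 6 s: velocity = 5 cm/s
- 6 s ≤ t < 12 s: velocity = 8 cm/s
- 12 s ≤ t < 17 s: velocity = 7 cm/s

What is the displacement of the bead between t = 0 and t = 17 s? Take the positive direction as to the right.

89 cm

Net displacement equals the area under the velocity-time graph (areas below the axis count negative).
0–1 s: -9 × 1 = -9 cm
1–2 s: -5 × 1 = -5 cm
2–6 s: 5 × 4 = 20 cm
6–12 s: 8 × 6 = 48 cm
12–17 s: 7 × 5 = 35 cm
Net displacement = 89 cm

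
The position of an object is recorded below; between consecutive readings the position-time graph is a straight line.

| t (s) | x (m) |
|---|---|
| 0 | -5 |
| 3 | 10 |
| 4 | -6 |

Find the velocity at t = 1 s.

5 m/s

Velocity is the slope of the x-t graph on 0–3 s: (10 − -5)/(3 − 0) = 5 m/s.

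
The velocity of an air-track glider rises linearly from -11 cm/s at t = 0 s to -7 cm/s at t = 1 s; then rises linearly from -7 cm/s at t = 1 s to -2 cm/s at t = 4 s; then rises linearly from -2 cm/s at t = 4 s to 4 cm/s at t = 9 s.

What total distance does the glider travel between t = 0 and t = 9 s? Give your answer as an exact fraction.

185/6 cm

Total distance travelled is ∫|v| dt — sum the magnitudes of each area piece.
0–1 s: |½(-11 + -7)(1)| = 9 cm
1–4 s: |½(-7 + -2)(3)| = 13.5 cm
4–9 s: v = 0 at t = 17/3 s; triangle areas 5/3 + 20/3 = 25/3 cm
Total distance = 185/6 cm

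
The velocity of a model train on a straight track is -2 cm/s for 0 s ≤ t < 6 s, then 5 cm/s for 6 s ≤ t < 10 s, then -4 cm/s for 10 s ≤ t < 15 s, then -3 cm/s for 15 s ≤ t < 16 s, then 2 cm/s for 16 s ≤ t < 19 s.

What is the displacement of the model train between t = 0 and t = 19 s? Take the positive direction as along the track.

-9 cm

Displacement is the signed area under the v-t curve.
0–6 s: -2 × 6 = -12 cm
6–10 s: 5 × 4 = 20 cm
10–15 s: -4 × 5 = -20 cm
15–16 s: -3 × 1 = -3 cm
16–19 s: 2 × 3 = 6 cm
Net displacement = -9 cm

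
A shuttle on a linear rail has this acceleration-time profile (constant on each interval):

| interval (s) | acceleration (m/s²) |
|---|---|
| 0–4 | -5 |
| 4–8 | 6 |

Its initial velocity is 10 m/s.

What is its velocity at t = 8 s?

14 m/s

Δv equals the area under the a-t graph; then v = v₀ + Δv.
0–4 s: -5 × 4 = -20 m/s
4–8 s: 6 × 4 = 24 m/s
Δv = 4 m/s, so v(8) = 10 + (4) = 14 m/s.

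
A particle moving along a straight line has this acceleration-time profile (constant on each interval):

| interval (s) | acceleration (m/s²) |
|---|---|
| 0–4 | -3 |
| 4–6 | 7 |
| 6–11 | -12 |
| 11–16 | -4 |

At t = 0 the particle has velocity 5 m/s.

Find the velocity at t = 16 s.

Δv equals the area under the a-t graph; then v = v₀ + Δv.
0–4 s: -3 × 4 = -12 m/s
4–6 s: 7 × 2 = 14 m/s
6–11 s: -12 × 5 = -60 m/s
11–16 s: -4 × 5 = -20 m/s
Δv = -78 m/s, so v(16) = 5 + (-78) = -73 m/s.

-73 m/s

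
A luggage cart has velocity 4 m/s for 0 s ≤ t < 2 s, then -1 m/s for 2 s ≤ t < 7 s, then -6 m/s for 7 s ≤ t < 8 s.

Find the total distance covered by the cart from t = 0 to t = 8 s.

19 m

Total distance travelled is ∫|v| dt — sum the magnitudes of each area piece.
0–2 s: |4| × 2 = 8 m
2–7 s: |-1| × 5 = 5 m
7–8 s: |-6| × 1 = 6 m
Total distance = 19 m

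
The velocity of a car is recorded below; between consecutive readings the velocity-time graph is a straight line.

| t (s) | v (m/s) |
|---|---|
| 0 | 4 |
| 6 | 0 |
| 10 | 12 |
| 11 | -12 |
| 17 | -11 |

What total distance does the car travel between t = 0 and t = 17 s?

Total distance travelled is ∫|v| dt — sum the magnitudes of each area piece.
0–6 s: |½(4 + 0)(6)| = 12 m
6–10 s: |½(0 + 12)(4)| = 24 m
10–11 s: v = 0 at t = 10.5 s; triangle areas 3 + 3 = 6 m
11–17 s: |½(-12 + -11)(6)| = 69 m
Total distance = 111 m

111 m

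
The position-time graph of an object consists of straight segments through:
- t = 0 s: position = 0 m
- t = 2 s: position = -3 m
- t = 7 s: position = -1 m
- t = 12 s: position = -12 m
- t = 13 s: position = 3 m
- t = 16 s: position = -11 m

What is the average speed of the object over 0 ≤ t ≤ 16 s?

Average speed = (total path length)/(elapsed time); on a piecewise-linear x-t graph the path length is Σ|Δx|.
0–2 s: |Δx| = |-3 − 0| = 3 m
2–7 s: |Δx| = |-1 − -3| = 2 m
7–12 s: |Δx| = |-12 − -1| = 11 m
12–13 s: |Δx| = |3 − -12| = 15 m
13–16 s: |Δx| = |-11 − 3| = 14 m
Total path = 45 m; average speed = 45/16 = 2.8125 m/s.

2.8125 m/s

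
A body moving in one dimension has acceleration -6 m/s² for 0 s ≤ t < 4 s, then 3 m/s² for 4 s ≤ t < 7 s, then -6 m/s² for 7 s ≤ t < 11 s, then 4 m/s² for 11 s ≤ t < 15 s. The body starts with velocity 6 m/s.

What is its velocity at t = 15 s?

Δv equals the area under the a-t graph; then v = v₀ + Δv.
0–4 s: -6 × 4 = -24 m/s
4–7 s: 3 × 3 = 9 m/s
7–11 s: -6 × 4 = -24 m/s
11–15 s: 4 × 4 = 16 m/s
Δv = -23 m/s, so v(15) = 6 + (-23) = -17 m/s.

-17 m/s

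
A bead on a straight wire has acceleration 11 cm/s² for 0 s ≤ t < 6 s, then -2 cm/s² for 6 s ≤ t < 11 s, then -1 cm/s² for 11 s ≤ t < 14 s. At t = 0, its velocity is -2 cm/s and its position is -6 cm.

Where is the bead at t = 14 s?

On each constant-a segment, Δv = aΔt and Δx = v₀Δt + ½aΔt²; chain segment to segment.
0–6 s: v starts -2 cm/s; Δx = -2·6 + ½·11·6² = 186 cm; v ends 64 cm/s.
6–11 s: v starts 64 cm/s; Δx = 64·5 + ½·-2·5² = 295 cm; v ends 54 cm/s.
11–14 s: v starts 54 cm/s; Δx = 54·3 + ½·-1·3² = 157.5 cm; v ends 51 cm/s.
x(14) = -6 + Σ Δx = 632.5 cm.

632.5 cm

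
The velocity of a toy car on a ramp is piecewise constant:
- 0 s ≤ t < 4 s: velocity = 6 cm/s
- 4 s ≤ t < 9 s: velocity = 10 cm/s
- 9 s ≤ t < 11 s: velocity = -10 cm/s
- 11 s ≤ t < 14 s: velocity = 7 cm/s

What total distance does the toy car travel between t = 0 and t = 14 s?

Total distance travelled is ∫|v| dt — sum the magnitudes of each area piece.
0–4 s: |6| × 4 = 24 cm
4–9 s: |10| × 5 = 50 cm
9–11 s: |-10| × 2 = 20 cm
11–14 s: |7| × 3 = 21 cm
Total distance = 115 cm

115 cm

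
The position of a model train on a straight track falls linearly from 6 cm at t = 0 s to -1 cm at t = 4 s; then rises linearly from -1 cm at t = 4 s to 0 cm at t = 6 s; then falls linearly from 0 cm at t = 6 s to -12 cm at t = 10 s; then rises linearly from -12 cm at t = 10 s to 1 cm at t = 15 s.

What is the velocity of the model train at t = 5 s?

Velocity is the slope of the x-t graph on 4–6 s: (0 − -1)/(6 − 4) = 0.5 cm/s.

0.5 cm/s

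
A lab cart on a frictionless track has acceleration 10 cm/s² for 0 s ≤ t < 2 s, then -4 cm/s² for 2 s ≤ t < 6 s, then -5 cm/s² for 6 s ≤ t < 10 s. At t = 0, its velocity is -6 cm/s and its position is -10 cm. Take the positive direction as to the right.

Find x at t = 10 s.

On each constant-a segment, Δv = aΔt and Δx = v₀Δt + ½aΔt²; chain segment to segment.
0–2 s: v starts -6 cm/s; Δx = -6·2 + ½·10·2² = 8 cm; v ends 14 cm/s.
2–6 s: v starts 14 cm/s; Δx = 14·4 + ½·-4·4² = 24 cm; v ends -2 cm/s.
6–10 s: v starts -2 cm/s; Δx = -2·4 + ½·-5·4² = -48 cm; v ends -22 cm/s.
x(10) = -10 + Σ Δx = -26 cm.

-26 cm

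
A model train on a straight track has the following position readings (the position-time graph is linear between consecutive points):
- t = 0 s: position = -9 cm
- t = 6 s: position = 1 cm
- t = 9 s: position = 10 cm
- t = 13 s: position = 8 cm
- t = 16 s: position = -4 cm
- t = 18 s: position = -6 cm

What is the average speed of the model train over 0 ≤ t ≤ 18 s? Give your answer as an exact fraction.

35/18 cm/s

Average speed = (total path length)/(elapsed time); on a piecewise-linear x-t graph the path length is Σ|Δx|.
0–6 s: |Δx| = |1 − -9| = 10 cm
6–9 s: |Δx| = |10 − 1| = 9 cm
9–13 s: |Δx| = |8 − 10| = 2 cm
13–16 s: |Δx| = |-4 − 8| = 12 cm
16–18 s: |Δx| = |-6 − -4| = 2 cm
Total path = 35 cm; average speed = 35/18 = 35/18 cm/s.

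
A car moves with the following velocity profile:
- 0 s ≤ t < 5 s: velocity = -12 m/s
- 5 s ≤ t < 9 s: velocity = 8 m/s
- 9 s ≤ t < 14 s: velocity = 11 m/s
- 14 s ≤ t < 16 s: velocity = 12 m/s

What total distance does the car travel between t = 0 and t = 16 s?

171 m

Total distance travelled is ∫|v| dt — sum the magnitudes of each area piece.
0–5 s: |-12| × 5 = 60 m
5–9 s: |8| × 4 = 32 m
9–14 s: |11| × 5 = 55 m
14–16 s: |12| × 2 = 24 m
Total distance = 171 m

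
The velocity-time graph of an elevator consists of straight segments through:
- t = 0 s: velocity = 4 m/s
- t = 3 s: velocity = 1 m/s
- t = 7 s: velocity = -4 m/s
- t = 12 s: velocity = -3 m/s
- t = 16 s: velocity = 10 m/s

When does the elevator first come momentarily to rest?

v changes sign on 3–7 s (from 1 to -4); the graph is linear there, so v = 0 at t = 3 + (-1)·(7 − 3)/(-4 − 1) = 3.8 s.

t = 3.8 s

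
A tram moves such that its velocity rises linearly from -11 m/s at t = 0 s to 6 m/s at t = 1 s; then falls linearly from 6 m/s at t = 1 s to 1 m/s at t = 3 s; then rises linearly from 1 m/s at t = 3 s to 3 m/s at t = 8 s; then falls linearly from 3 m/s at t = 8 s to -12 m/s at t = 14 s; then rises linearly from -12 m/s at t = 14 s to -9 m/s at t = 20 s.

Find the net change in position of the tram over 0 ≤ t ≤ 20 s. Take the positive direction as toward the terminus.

Net displacement equals the area under the velocity-time graph (areas below the axis count negative).
0–1 s: ½(-11 + 6)(1) = -2.5 m
1–3 s: ½(6 + 1)(2) = 7 m
3–8 s: ½(1 + 3)(5) = 10 m
8–14 s: ½(3 + -12)(6) = -27 m
14–20 s: ½(-12 + -9)(6) = -63 m
Net displacement = -75.5 m

-75.5 m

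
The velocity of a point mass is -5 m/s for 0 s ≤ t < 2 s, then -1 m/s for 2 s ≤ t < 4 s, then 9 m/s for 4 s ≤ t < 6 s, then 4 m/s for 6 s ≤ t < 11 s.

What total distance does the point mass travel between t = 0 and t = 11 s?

Total distance travelled is ∫|v| dt — sum the magnitudes of each area piece.
0–2 s: |-5| × 2 = 10 m
2–4 s: |-1| × 2 = 2 m
4–6 s: |9| × 2 = 18 m
6–11 s: |4| × 5 = 20 m
Total distance = 50 m

50 m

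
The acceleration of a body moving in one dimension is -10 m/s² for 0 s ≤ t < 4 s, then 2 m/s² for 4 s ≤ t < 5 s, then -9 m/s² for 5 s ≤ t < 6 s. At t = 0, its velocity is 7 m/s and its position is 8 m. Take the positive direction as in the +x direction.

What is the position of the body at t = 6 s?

On each constant-a segment, Δv = aΔt and Δx = v₀Δt + ½aΔt²; chain segment to segment.
0–4 s: v starts 7 m/s; Δx = 7·4 + ½·-10·4² = -52 m; v ends -33 m/s.
4–5 s: v starts -33 m/s; Δx = -33·1 + ½·2·1² = -32 m; v ends -31 m/s.
5–6 s: v starts -31 m/s; Δx = -31·1 + ½·-9·1² = -35.5 m; v ends -40 m/s.
x(6) = 8 + Σ Δx = -111.5 m.

-111.5 m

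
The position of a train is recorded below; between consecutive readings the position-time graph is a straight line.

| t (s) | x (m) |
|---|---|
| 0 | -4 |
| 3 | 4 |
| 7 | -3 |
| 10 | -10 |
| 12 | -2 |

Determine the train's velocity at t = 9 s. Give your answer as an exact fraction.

-7/3 m/s

Velocity is the slope of the x-t graph on 7–10 s: (-10 − -3)/(10 − 7) = -7/3 m/s.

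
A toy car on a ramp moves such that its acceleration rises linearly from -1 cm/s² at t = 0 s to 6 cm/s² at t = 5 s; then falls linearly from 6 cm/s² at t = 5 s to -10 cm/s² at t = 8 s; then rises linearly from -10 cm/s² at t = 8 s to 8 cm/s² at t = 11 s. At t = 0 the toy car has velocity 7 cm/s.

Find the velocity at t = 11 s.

10.5 cm/s

Δv equals the area under the a-t graph; then v = v₀ + Δv.
0–5 s: ½(-1 + 6)(5) = 12.5 cm/s
5–8 s: ½(6 + -10)(3) = -6 cm/s
8–11 s: ½(-10 + 8)(3) = -3 cm/s
Δv = 3.5 cm/s, so v(11) = 7 + (3.5) = 10.5 cm/s.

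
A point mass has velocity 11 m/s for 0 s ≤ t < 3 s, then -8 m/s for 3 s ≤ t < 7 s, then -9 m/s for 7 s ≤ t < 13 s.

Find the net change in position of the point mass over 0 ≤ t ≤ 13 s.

-53 m

Displacement is the signed area under the v-t curve.
0–3 s: 11 × 3 = 33 m
3–7 s: -8 × 4 = -32 m
7–13 s: -9 × 6 = -54 m
Net displacement = -53 m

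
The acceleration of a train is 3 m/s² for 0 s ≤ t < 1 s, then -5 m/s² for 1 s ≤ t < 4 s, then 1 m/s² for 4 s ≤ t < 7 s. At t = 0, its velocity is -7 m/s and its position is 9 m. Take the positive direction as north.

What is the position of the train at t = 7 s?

-83.5 m

On each constant-a segment, Δv = aΔt and Δx = v₀Δt + ½aΔt²; chain segment to segment.
0–1 s: v starts -7 m/s; Δx = -7·1 + ½·3·1² = -5.5 m; v ends -4 m/s.
1–4 s: v starts -4 m/s; Δx = -4·3 + ½·-5·3² = -34.5 m; v ends -19 m/s.
4–7 s: v starts -19 m/s; Δx = -19·3 + ½·1·3² = -52.5 m; v ends -16 m/s.
x(7) = 9 + Σ Δx = -83.5 m.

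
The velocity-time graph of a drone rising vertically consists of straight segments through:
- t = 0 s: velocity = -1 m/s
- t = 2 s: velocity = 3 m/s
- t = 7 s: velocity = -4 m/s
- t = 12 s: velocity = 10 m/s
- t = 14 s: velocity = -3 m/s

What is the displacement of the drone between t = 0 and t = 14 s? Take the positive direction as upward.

21.5 m

Net displacement equals the area under the velocity-time graph (areas below the axis count negative).
0–2 s: ½(-1 + 3)(2) = 2 m
2–7 s: ½(3 + -4)(5) = -2.5 m
7–12 s: ½(-4 + 10)(5) = 15 m
12–14 s: ½(10 + -3)(2) = 7 m
Net displacement = 21.5 m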